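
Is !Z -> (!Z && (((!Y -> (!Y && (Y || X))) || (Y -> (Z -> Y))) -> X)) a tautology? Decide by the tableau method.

Assume the negation and expand:
Initial set: {!(!Z -> (!Z && (((!Y -> (!Y && (Y || X))) || (Y -> (Z -> Y))) -> X)))}.
!(!Z -> (!Z && (((!Y -> (!Y && (Y || X))) || (Y -> (Z -> Y))) -> X))): α-rule — add !Z, !(!Z && (((!Y -> (!Y && (Y || X))) || (Y -> (Z -> Y))) -> X)).
!(!Z && (((!Y -> (!Y && (Y || X))) || (Y -> (Z -> Y))) -> X)): β-rule — branch into !!Z  //  !(((!Y -> (!Y && (Y || X))) || (Y -> (Z -> Y))) -> X).
  branch 1 (add !!Z):
    × closes — contains both Z and !Z.
  branch 2 (add !(((!Y -> (!Y && (Y || X))) || (Y -> (Z -> Y))) -> X)):
    !(((!Y -> (!Y && (Y || X))) || (Y -> (Z -> Y))) -> X): α-rule — add ((!Y -> (!Y && (Y || X))) || (Y -> (Z -> Y))), !X.
    ((!Y -> (!Y && (Y || X))) || (Y -> (Z -> Y))): β-rule — branch into (!Y -> (!Y && (Y || X)))  //  (Y -> (Z -> Y)).
      branch 2.1 (add (!Y -> (!Y && (Y || X)))):
        (!Y -> (!Y && (Y || X))): β-rule — branch into !!Y  //  (!Y && (Y || X)).
          branch 2.1.1 (add !!Y):
            ○ open, literals {X=false, Y=true, Z=false}.
          branch 2.1.2 (add (!Y && (Y || X))):
            (!Y && (Y || X)): α-rule — add !Y, (Y || X).
            (Y || X): β-rule — branch into Y  //  X.
              branch 2.1.2.1 (add Y):
                × closes — contains both Y and !Y.
              branch 2.1.2.2 (add X):
                × closes — contains both X and !X.
      branch 2.2 (add (Y -> (Z -> Y))):
        (Y -> (Z -> Y)): β-rule — branch into !Y  //  (Z -> Y).
          branch 2.2.1 (add !Y):
            ○ open, literals {X=false, Y=false, Z=false}.
          branch 2.2.2 (add (Z -> Y)):
            (Z -> Y): β-rule — branch into !Z  //  Y.
              branch 2.2.2.1 (add !Z):
                ○ open, literals {X=false, Z=false}.
              branch 2.2.2.2 (add Y):
                ○ open, literals {X=false, Y=true, Z=false}.
3 branches closed, 4 open.
An open branch gives a countermodel: X=false, Y=true, Z=false (unmentioned atoms arbitrary); under it the original formula is false.

Not valid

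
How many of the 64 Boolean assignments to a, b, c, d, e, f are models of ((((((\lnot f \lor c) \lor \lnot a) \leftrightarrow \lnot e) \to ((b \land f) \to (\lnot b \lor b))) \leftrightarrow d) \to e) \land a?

24

Initial set: {(((((((\lnot f \lor c) \lor \lnot a) \leftrightarrow \lnot e) \to ((b \land f) \to (\lnot b \lor b))) \leftrightarrow d) \to e) \land a)}.
(((((((\lnot f \lor c) \lor \lnot a) \leftrightarrow \lnot e) \to ((b \land f) \to (\lnot b \lor b))) \leftrightarrow d) \to e) \land a): α-rule — add ((((((\lnot f \lor c) \lor \lnot a) \leftrightarrow \lnot e) \to ((b \land f) \to (\lnot b \lor b))) \leftrightarrow d) \to e), a.
((((((\lnot f \lor c) \lor \lnot a) \leftrightarrow \lnot e) \to ((b \land f) \to (\lnot b \lor b))) \leftrightarrow d) \to e): β-rule — branch into \lnot (((((\lnot f \lor c) \lor \lnot a) \leftrightarrow \lnot e) \to ((b \land f) \to (\lnot b \lor b))) \leftrightarrow d)  //  e.
  branch 1 (add \lnot (((((\lnot f \lor c) \lor \lnot a) \leftrightarrow \lnot e) \to ((b \land f) \to (\lnot b \lor b))) \leftrightarrow d)):
    \lnot (((((\lnot f \lor c) \lor \lnot a) \leftrightarrow \lnot e) \to ((b \land f) \to (\lnot b \lor b))) \leftrightarrow d): β-rule — branch into ((((\lnot f \lor c) \lor \lnot a) \leftrightarrow \lnot e) \to ((b \land f) \to (\lnot b \lor b))), \lnot d  //  \lnot ((((\lnot f \lor c) \lor \lnot a) \leftrightarrow \lnot e) \to ((b \land f) \to (\lnot b \lor b))), d.
      branch 1.1 (add ((((\lnot f \lor c) \lor \lnot a) \leftrightarrow \lnot e) \to ((b \land f) \to (\lnot b \lor b))), \lnot d):
        ((((\lnot f \lor c) \lor \lnot a) \leftrightarrow \lnot e) \to ((b \land f) \to (\lnot b \lor b))): β-rule — branch into \lnot (((\lnot f \lor c) \lor \lnot a) \leftrightarrow \lnot e)  //  ((b \land f) \to (\lnot b \lor b)).
          branch 1.1.1 (add \lnot (((\lnot f \lor c) \lor \lnot a) \leftrightarrow \lnot e)):
            \lnot (((\lnot f \lor c) \lor \lnot a) \leftrightarrow \lnot e): β-rule — branch into ((\lnot f \lor c) \lor \lnot a), \lnot \lnot e  //  \lnot ((\lnot f \lor c) \lor \lnot a), \lnot e.
              branch 1.1.1.1 (add ((\lnot f \lor c) \lor \lnot a), \lnot \lnot e):
                ((\lnot f \lor c) \lor \lnot a): β-rule — branch into (\lnot f \lor c)  //  \lnot a.
                  branch 1.1.1.1.1 (add (\lnot f \lor c)):
                    (\lnot f \lor c): β-rule — branch into \lnot f  //  c.
                      branch 1.1.1.1.1.1 (add \lnot f):
                        ○ open, literals {a=T, d=F, e=T, f=F}.
                      branch 1.1.1.1.1.2 (add c):
                        ○ open, literals {a=T, c=T, d=F, e=T}.
                  branch 1.1.1.1.2 (add \lnot a):
                    × closes — contains both a and \lnot a.
              branch 1.1.1.2 (add \lnot ((\lnot f \lor c) \lor \lnot a), \lnot e):
                \lnot ((\lnot f \lor c) \lor \lnot a): α-rule — add \lnot (\lnot f \lor c), \lnot \lnot a.
                \lnot (\lnot f \lor c): α-rule — add \lnot \lnot f, \lnot c.
                ○ open, literals {a=T, c=F, d=F, e=F, f=T}.
          branch 1.1.2 (add ((b \land f) \to (\lnot b \lor b))):
            ((b \land f) \to (\lnot b \lor b)): β-rule — branch into \lnot (b \land f)  //  (\lnot b \lor b).
              branch 1.1.2.1 (add \lnot (b \land f)):
                \lnot (b \land f): β-rule — branch into \lnot b  //  \lnot f.
                  branch 1.1.2.1.1 (add \lnot b):
                    ○ open, literals {a=T, b=F, d=F}.
                  branch 1.1.2.1.2 (add \lnot f):
                    ○ open, literals {a=T, d=F, f=F}.
              branch 1.1.2.2 (add (\lnot b \lor b)):
                (\lnot b \lor b): β-rule — branch into \lnot b  //  b.
                  branch 1.1.2.2.1 (add \lnot b):
                    ○ open, literals {a=T, b=F, d=F}.
                  branch 1.1.2.2.2 (add b):
                    ○ open, literals {a=T, b=T, d=F}.
      branch 1.2 (add \lnot ((((\lnot f \lor c) \lor \lnot a) \leftrightarrow \lnot e) \to ((b \land f) \to (\lnot b \lor b))), d):
        \lnot ((((\lnot f \lor c) \lor \lnot a) \leftrightarrow \lnot e) \to ((b \land f) \to (\lnot b \lor b))): α-rule — add (((\lnot f \lor c) \lor \lnot a) \leftrightarrow \lnot e), \lnot ((b \land f) \to (\lnot b \lor b)).
        \lnot ((b \land f) \to (\lnot b \lor b)): α-rule — add (b \land f), \lnot (\lnot b \lor b).
        (b \land f): α-rule — add b, f.
        \lnot (\lnot b \lor b): α-rule — add \lnot \lnot b, \lnot b.
        × closes — contains both b and \lnot b.
  branch 2 (add e):
    ○ open, literals {a=T, e=T}.
2 branches closed, 8 open.
Each open branch fixes some atoms; the unmentioned ones are free. Counting distinct full assignments: branch {a=T, d=F, e=T, f=F} (b, c) contributes 4 new; branch {a=T, c=T, d=F, e=T} (b, f) contributes 2 new; branch {a=T, c=F, d=F, e=F, f=T} (b) contributes 2 new; branch {a=T, b=F, d=F} (c, e, f) contributes 4 new; branch {a=T, d=F, f=F} (b, c, e) contributes 2 new; branch {a=T, b=F, d=F} (c, e, f) contributes 0 new; branch {a=T, b=T, d=F} (c, e, f) contributes 2 new; branch {a=T, e=T} (b, c, d, f) contributes 8 new. Total: 24.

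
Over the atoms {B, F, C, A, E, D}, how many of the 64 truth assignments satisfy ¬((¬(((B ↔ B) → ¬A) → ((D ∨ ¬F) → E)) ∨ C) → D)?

Initial set: {T ¬((¬(((B ↔ B) → ¬A) → ((D ∨ ¬F) → E)) ∨ C) → D)}.
T ¬((¬(((B ↔ B) → ¬A) → ((D ∨ ¬F) → E)) ∨ C) → D): α-rule — add T (¬(((B ↔ B) → ¬A) → ((D ∨ ¬F) → E)) ∨ C), F D.
T (¬(((B ↔ B) → ¬A) → ((D ∨ ¬F) → E)) ∨ C): β-rule — branch into T ¬(((B ↔ B) → ¬A) → ((D ∨ ¬F) → E))  //  T C.
  branch 1 (add T ¬(((B ↔ B) → ¬A) → ((D ∨ ¬F) → E))):
    T ¬(((B ↔ B) → ¬A) → ((D ∨ ¬F) → E)): α-rule — add T ((B ↔ B) → ¬A), F ((D ∨ ¬F) → E).
    F ((D ∨ ¬F) → E): α-rule — add T (D ∨ ¬F), F E.
    T ((B ↔ B) → ¬A): β-rule — branch into F (B ↔ B)  //  T ¬A.
      branch 1.1 (add F (B ↔ B)):
        T (D ∨ ¬F): β-rule — branch into T D  //  T ¬F.
          branch 1.1.1 (add T D):
            × closes — contains both D and ¬D.
          branch 1.1.2 (add T ¬F):
            F (B ↔ B): β-rule — branch into T B, F B  //  F B, T B.
              branch 1.1.2.1 (add T B, F B):
                × closes — contains both B and ¬B.
              branch 1.1.2.2 (add F B, T B):
                × closes — contains both B and ¬B.
      branch 1.2 (add T ¬A):
        T (D ∨ ¬F): β-rule — branch into T D  //  T ¬F.
          branch 1.2.1 (add T D):
            × closes — contains both D and ¬D.
          branch 1.2.2 (add T ¬F):
            ○ open, literals {A=F, D=F, E=F, F=F}.
  branch 2 (add T C):
    ○ open, literals {C=T, D=F}.
4 branches closed, 2 open.
Each open branch fixes some atoms; the unmentioned ones are free. Counting distinct full assignments: branch {A=F, D=F, E=F, F=F} (B, C) contributes 4 new; branch {C=T, D=F} (B, F, A, E) contributes 14 new. Total: 18.

18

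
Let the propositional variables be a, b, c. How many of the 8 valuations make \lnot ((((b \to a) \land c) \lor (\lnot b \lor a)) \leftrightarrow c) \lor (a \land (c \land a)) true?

6

Initial set: {(\lnot ((((b \to a) \land c) \lor (\lnot b \lor a)) \leftrightarrow c) \lor (a \land (c \land a)))}.
(\lnot ((((b \to a) \land c) \lor (\lnot b \lor a)) \leftrightarrow c) \lor (a \land (c \land a))): β-rule — branch into \lnot ((((b \to a) \land c) \lor (\lnot b \lor a)) \leftrightarrow c)  //  (a \land (c \land a)).
  branch 1 (add \lnot ((((b \to a) \land c) \lor (\lnot b \lor a)) \leftrightarrow c)):
    \lnot ((((b \to a) \land c) \lor (\lnot b \lor a)) \leftrightarrow c): β-rule — branch into (((b \to a) \land c) \lor (\lnot b \lor a)), \lnot c  //  \lnot (((b \to a) \land c) \lor (\lnot b \lor a)), c.
      branch 1.1 (add (((b \to a) \land c) \lor (\lnot b \lor a)), \lnot c):
        (((b \to a) \land c) \lor (\lnot b \lor a)): β-rule — branch into ((b \to a) \land c)  //  (\lnot b \lor a).
          branch 1.1.1 (add ((b \to a) \land c)):
            ((b \to a) \land c): α-rule — add (b \to a), c.
            × closes — contains both c and \lnot c.
          branch 1.1.2 (add (\lnot b \lor a)):
            (\lnot b \lor a): β-rule — branch into \lnot b  //  a.
              branch 1.1.2.1 (add \lnot b):
                ○ open, literals {b=0, c=0}.
              branch 1.1.2.2 (add a):
                ○ open, literals {a=1, c=0}.
      branch 1.2 (add \lnot (((b \to a) \land c) \lor (\lnot b \lor a)), c):
        \lnot (((b \to a) \land c) \lor (\lnot b \lor a)): α-rule — add \lnot ((b \to a) \land c), \lnot (\lnot b \lor a).
        \lnot (\lnot b \lor a): α-rule — add \lnot \lnot b, \lnot a.
        \lnot ((b \to a) \land c): β-rule — branch into \lnot (b \to a)  //  \lnot c.
          branch 1.2.1 (add \lnot (b \to a)):
            \lnot (b \to a): α-rule — add b, \lnot a.
            ○ open, literals {a=0, b=1, c=1}.
          branch 1.2.2 (add \lnot c):
            × closes — contains both c and \lnot c.
  branch 2 (add (a \land (c \land a))):
    (a \land (c \land a)): α-rule — add a, (c \land a).
    (c \land a): α-rule — add c, a.
    ○ open, literals {a=1, c=1}.
2 branches closed, 4 open.
Each open branch fixes some atoms; the unmentioned ones are free. Counting distinct full assignments: branch {b=0, c=0} (a) contributes 2 new; branch {a=1, c=0} (b) contributes 1 new; branch {a=0, b=1, c=1} (none free) contributes 1 new; branch {a=1, c=1} (b) contributes 2 new. Total: 6.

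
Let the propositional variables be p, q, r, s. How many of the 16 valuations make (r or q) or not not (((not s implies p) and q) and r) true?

Initial set: {T ((r or q) or not not (((not s implies p) and q) and r))}.
T ((r or q) or not not (((not s implies p) and q) and r)): β-rule — branch into T (r or q)  //  T not not (((not s implies p) and q) and r).
  branch 1 (add T (r or q)):
    T (r or q): β-rule — branch into T r  //  T q.
      branch 1.1 (add T r):
        ○ open, literals {r=T}.
      branch 1.2 (add T q):
        ○ open, literals {q=T}.
  branch 2 (add T not not (((not s implies p) and q) and r)):
    T not not (((not s implies p) and q) and r): drop double negation, giving T (((not s implies p) and q) and r).
    T (((not s implies p) and q) and r): α-rule — add T ((not s implies p) and q), T r.
    T ((not s implies p) and q): α-rule — add T (not s implies p), T q.
    T (not s implies p): β-rule — branch into F not s  //  T p.
      branch 2.1 (add F not s):
        ○ open, literals {q=T, r=T, s=T}.
      branch 2.2 (add T p):
        ○ open, literals {p=T, q=T, r=T}.
0 branches closed, 4 open.
Each open branch fixes some atoms; the unmentioned ones are free. Counting distinct full assignments: branch {r=T} (p, q, s) contributes 8 new; branch {q=T} (p, r, s) contributes 4 new; branch {q=T, r=T, s=T} (p) contributes 0 new; branch {p=T, q=T, r=T} (s) contributes 0 new. Total: 12.

12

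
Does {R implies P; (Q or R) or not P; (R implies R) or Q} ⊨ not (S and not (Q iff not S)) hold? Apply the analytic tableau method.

Initial set: {(R implies P); ((Q or R) or not P); ((R implies R) or Q); not not (S and not (Q iff not S))}.
not not (S and not (Q iff not S)): α-rule — add S, not (Q iff not S).
(R implies P): β-rule — branch into not R  //  P.
  branch 1 (add not R):
    ((Q or R) or not P): β-rule — branch into (Q or R)  //  not P.
      branch 1.1 (add (Q or R)):
        ((R implies R) or Q): β-rule — branch into (R implies R)  //  Q.
          branch 1.1.1 (add (R implies R)):
            not (Q iff not S): β-rule — branch into Q, not not S  //  not Q, not S.
              branch 1.1.1.1 (add Q, not not S):
                (Q or R): β-rule — branch into Q  //  R.
                  branch 1.1.1.1.1 (add Q):
                    (R implies R): β-rule — branch into not R  //  R.
                      branch 1.1.1.1.1.1 (add not R):
                        ○ open, literals {Q=true, R=false, S=true}.
                      branch 1.1.1.1.1.2 (add R):
                        × closes — contains both R and not R.
                  branch 1.1.1.1.2 (add R):
                    × closes — contains both R and not R.
              branch 1.1.1.2 (add not Q, not S):
                × closes — contains both S and not S.
          branch 1.1.2 (add Q):
            not (Q iff not S): β-rule — branch into Q, not not S  //  not Q, not S.
              branch 1.1.2.1 (add Q, not not S):
                (Q or R): β-rule — branch into Q  //  R.
                  branch 1.1.2.1.1 (add Q):
                    ○ open, literals {Q=true, R=false, S=true}.
                  branch 1.1.2.1.2 (add R):
                    × closes — contains both R and not R.
              branch 1.1.2.2 (add not Q, not S):
                × closes — contains both Q and not Q.
      branch 1.2 (add not P):
        ((R implies R) or Q): β-rule — branch into (R implies R)  //  Q.
          branch 1.2.1 (add (R implies R)):
            not (Q iff not S): β-rule — branch into Q, not not S  //  not Q, not S.
              branch 1.2.1.1 (add Q, not not S):
                (R implies R): β-rule — branch into not R  //  R.
                  branch 1.2.1.1.1 (add not R):
                    ○ open, literals {P=false, Q=true, R=false, S=true}.
                  branch 1.2.1.1.2 (add R):
                    × closes — contains both R and not R.
              branch 1.2.1.2 (add not Q, not S):
                × closes — contains both S and not S.
          branch 1.2.2 (add Q):
            not (Q iff not S): β-rule — branch into Q, not not S  //  not Q, not S.
              branch 1.2.2.1 (add Q, not not S):
                ○ open, literals {P=false, Q=true, R=false, S=true}.
              branch 1.2.2.2 (add not Q, not S):
                × closes — contains both Q and not Q.
  branch 2 (add P):
    ((Q or R) or not P): β-rule — branch into (Q or R)  //  not P.
      branch 2.1 (add (Q or R)):
        ((R implies R) or Q): β-rule — branch into (R implies R)  //  Q.
          branch 2.1.1 (add (R implies R)):
            not (Q iff not S): β-rule — branch into Q, not not S  //  not Q, not S.
              branch 2.1.1.1 (add Q, not not S):
                (Q or R): β-rule — branch into Q  //  R.
                  branch 2.1.1.1.1 (add Q):
                    (R implies R): β-rule — branch into not R  //  R.
                      branch 2.1.1.1.1.1 (add not R):
                        ○ open, literals {P=true, Q=true, R=false, S=true}.
                      branch 2.1.1.1.1.2 (add R):
                        ○ open, literals {P=true, Q=true, R=true, S=true}.
                  branch 2.1.1.1.2 (add R):
                    (R implies R): β-rule — branch into not R  //  R.
                      branch 2.1.1.1.2.1 (add not R):
                        × closes — contains both R and not R.
                      branch 2.1.1.1.2.2 (add R):
                        ○ open, literals {P=true, Q=true, R=true, S=true}.
              branch 2.1.1.2 (add not Q, not S):
                × closes — contains both S and not S.
          branch 2.1.2 (add Q):
            not (Q iff not S): β-rule — branch into Q, not not S  //  not Q, not S.
              branch 2.1.2.1 (add Q, not not S):
                (Q or R): β-rule — branch into Q  //  R.
                  branch 2.1.2.1.1 (add Q):
                    ○ open, literals {P=true, Q=true, S=true}.
                  branch 2.1.2.1.2 (add R):
                    ○ open, literals {P=true, Q=true, R=true, S=true}.
              branch 2.1.2.2 (add not Q, not S):
                × closes — contains both Q and not Q.
      branch 2.2 (add not P):
        × closes — contains both P and not P.
12 branches closed, 9 open.
An open branch gives a countermodel: Q=true, R=false, S=true (unmentioned atoms arbitrary); the premises hold there but the conclusion fails.

No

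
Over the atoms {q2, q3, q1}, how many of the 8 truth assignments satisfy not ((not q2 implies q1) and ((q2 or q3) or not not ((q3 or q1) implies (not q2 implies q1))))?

Initial set: {not ((not q2 implies q1) and ((q2 or q3) or not not ((q3 or q1) implies (not q2 implies q1))))}.
not ((not q2 implies q1) and ((q2 or q3) or not not ((q3 or q1) implies (not q2 implies q1)))): β-rule — branch into not (not q2 implies q1)  //  not ((q2 or q3) or not not ((q3 or q1) implies (not q2 implies q1))).
  branch 1 (add not (not q2 implies q1)):
    not (not q2 implies q1): α-rule — add not q2, not q1.
    ○ open, literals {q1=false, q2=false}.
  branch 2 (add not ((q2 or q3) or not not ((q3 or q1) implies (not q2 implies q1)))):
    not ((q2 or q3) or not not ((q3 or q1) implies (not q2 implies q1))): α-rule — add not (q2 or q3), not not not ((q3 or q1) implies (not q2 implies q1)).
    not (q2 or q3): α-rule — add not q2, not q3.
    not not not ((q3 or q1) implies (not q2 implies q1)): drop double negation, giving not ((q3 or q1) implies (not q2 implies q1)).
    not ((q3 or q1) implies (not q2 implies q1)): α-rule — add (q3 or q1), not (not q2 implies q1).
    not (not q2 implies q1): α-rule — add not q2, not q1.
    (q3 or q1): β-rule — branch into q3  //  q1.
      branch 2.1 (add q3):
        × closes — contains both q3 and not q3.
      branch 2.2 (add q1):
        × closes — contains both q1 and not q1.
2 branches closed, 1 open.
Each open branch fixes some atoms; the unmentioned ones are free. Counting distinct full assignments: branch {q1=false, q2=false} (q3) contributes 2 new. Total: 2.

2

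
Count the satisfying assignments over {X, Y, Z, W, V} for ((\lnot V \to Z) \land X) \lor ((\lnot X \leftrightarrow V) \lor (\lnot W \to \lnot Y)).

30

Initial set: {(((\lnot V \to Z) \land X) \lor ((\lnot X \leftrightarrow V) \lor (\lnot W \to \lnot Y)))}.
(((\lnot V \to Z) \land X) \lor ((\lnot X \leftrightarrow V) \lor (\lnot W \to \lnot Y))): β-rule — branch into ((\lnot V \to Z) \land X)  //  ((\lnot X \leftrightarrow V) \lor (\lnot W \to \lnot Y)).
  branch 1 (add ((\lnot V \to Z) \land X)):
    ((\lnot V \to Z) \land X): α-rule — add (\lnot V \to Z), X.
    (\lnot V \to Z): β-rule — branch into \lnot \lnot V  //  Z.
      branch 1.1 (add \lnot \lnot V):
        ○ open, literals {V=1, X=1}.
      branch 1.2 (add Z):
        ○ open, literals {X=1, Z=1}.
  branch 2 (add ((\lnot X \leftrightarrow V) \lor (\lnot W \to \lnot Y))):
    ((\lnot X \leftrightarrow V) \lor (\lnot W \to \lnot Y)): β-rule — branch into (\lnot X \leftrightarrow V)  //  (\lnot W \to \lnot Y).
      branch 2.1 (add (\lnot X \leftrightarrow V)):
        (\lnot X \leftrightarrow V): β-rule — branch into \lnot X, V  //  \lnot \lnot X, \lnot V.
          branch 2.1.1 (add \lnot X, V):
            ○ open, literals {V=1, X=0}.
          branch 2.1.2 (add \lnot \lnot X, \lnot V):
            ○ open, literals {V=0, X=1}.
      branch 2.2 (add (\lnot W \to \lnot Y)):
        (\lnot W \to \lnot Y): β-rule — branch into \lnot \lnot W  //  \lnot Y.
          branch 2.2.1 (add \lnot \lnot W):
            ○ open, literals {W=1}.
          branch 2.2.2 (add \lnot Y):
            ○ open, literals {Y=0}.
0 branches closed, 6 open.
Each open branch fixes some atoms; the unmentioned ones are free. Counting distinct full assignments: branch {V=1, X=1} (Y, Z, W) contributes 8 new; branch {X=1, Z=1} (Y, W, V) contributes 4 new; branch {V=1, X=0} (Y, Z, W) contributes 8 new; branch {V=0, X=1} (Y, Z, W) contributes 4 new; branch {W=1} (X, Y, Z, V) contributes 4 new; branch {Y=0} (X, Z, W, V) contributes 2 new. Total: 30.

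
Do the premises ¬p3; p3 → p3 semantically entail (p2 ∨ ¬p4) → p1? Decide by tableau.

Initial set: {T ¬p3; T (p3 → p3); F ((p2 ∨ ¬p4) → p1)}.
F ((p2 ∨ ¬p4) → p1): α-rule — add T (p2 ∨ ¬p4), F p1.
T (p3 → p3): β-rule — branch into F p3  //  T p3.
  branch 1 (add F p3):
    T (p2 ∨ ¬p4): β-rule — branch into T p2  //  T ¬p4.
      branch 1.1 (add T p2):
        ○ open, literals {p1=false, p2=true, p3=false}.
      branch 1.2 (add T ¬p4):
        ○ open, literals {p1=false, p3=false, p4=false}.
  branch 2 (add T p3):
    × closes — contains both p3 and ¬p3.
1 branch closed, 2 open.
An open branch gives a countermodel: p1=false, p2=true, p3=false (unmentioned atoms arbitrary); the premises hold there but the conclusion fails.

No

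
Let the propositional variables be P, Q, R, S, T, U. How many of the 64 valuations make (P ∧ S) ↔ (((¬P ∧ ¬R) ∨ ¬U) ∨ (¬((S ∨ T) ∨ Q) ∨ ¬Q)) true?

Initial set: {((P ∧ S) ↔ (((¬P ∧ ¬R) ∨ ¬U) ∨ (¬((S ∨ T) ∨ Q) ∨ ¬Q)))}.
((P ∧ S) ↔ (((¬P ∧ ¬R) ∨ ¬U) ∨ (¬((S ∨ T) ∨ Q) ∨ ¬Q))): β-rule — branch into (P ∧ S), (((¬P ∧ ¬R) ∨ ¬U) ∨ (¬((S ∨ T) ∨ Q) ∨ ¬Q))  //  ¬(P ∧ S), ¬(((¬P ∧ ¬R) ∨ ¬U) ∨ (¬((S ∨ T) ∨ Q) ∨ ¬Q)).
  branch 1 (add (P ∧ S), (((¬P ∧ ¬R) ∨ ¬U) ∨ (¬((S ∨ T) ∨ Q) ∨ ¬Q))):
    (P ∧ S): α-rule — add P, S.
    (((¬P ∧ ¬R) ∨ ¬U) ∨ (¬((S ∨ T) ∨ Q) ∨ ¬Q)): β-rule — branch into ((¬P ∧ ¬R) ∨ ¬U)  //  (¬((S ∨ T) ∨ Q) ∨ ¬Q).
      branch 1.1 (add ((¬P ∧ ¬R) ∨ ¬U)):
        ((¬P ∧ ¬R) ∨ ¬U): β-rule — branch into (¬P ∧ ¬R)  //  ¬U.
          branch 1.1.1 (add (¬P ∧ ¬R)):
            (¬P ∧ ¬R): α-rule — add ¬P, ¬R.
            × closes — contains both P and ¬P.
          branch 1.1.2 (add ¬U):
            ○ open, literals {P=T, S=T, U=F}.
      branch 1.2 (add (¬((S ∨ T) ∨ Q) ∨ ¬Q)):
        (¬((S ∨ T) ∨ Q) ∨ ¬Q): β-rule — branch into ¬((S ∨ T) ∨ Q)  //  ¬Q.
          branch 1.2.1 (add ¬((S ∨ T) ∨ Q)):
            ¬((S ∨ T) ∨ Q): α-rule — add ¬(S ∨ T), ¬Q.
            ¬(S ∨ T): α-rule — add ¬S, ¬T.
            × closes — contains both S and ¬S.
          branch 1.2.2 (add ¬Q):
            ○ open, literals {P=T, Q=F, S=T}.
  branch 2 (add ¬(P ∧ S), ¬(((¬P ∧ ¬R) ∨ ¬U) ∨ (¬((S ∨ T) ∨ Q) ∨ ¬Q))):
    ¬(((¬P ∧ ¬R) ∨ ¬U) ∨ (¬((S ∨ T) ∨ Q) ∨ ¬Q)): α-rule — add ¬((¬P ∧ ¬R) ∨ ¬U), ¬(¬((S ∨ T) ∨ Q) ∨ ¬Q).
    ¬((¬P ∧ ¬R) ∨ ¬U): α-rule — add ¬(¬P ∧ ¬R), ¬¬U.
    ¬(¬((S ∨ T) ∨ Q) ∨ ¬Q): α-rule — add ¬¬((S ∨ T) ∨ Q), ¬¬Q.
    ¬(P ∧ S): β-rule — branch into ¬P  //  ¬S.
      branch 2.1 (add ¬P):
        ¬(¬P ∧ ¬R): β-rule — branch into ¬¬P  //  ¬¬R.
          branch 2.1.1 (add ¬¬P):
            × closes — contains both P and ¬P.
          branch 2.1.2 (add ¬¬R):
            ¬¬((S ∨ T) ∨ Q): β-rule — branch into (S ∨ T)  //  Q.
              branch 2.1.2.1 (add (S ∨ T)):
                (S ∨ T): β-rule — branch into S  //  T.
                  branch 2.1.2.1.1 (add S):
                    ○ open, literals {P=F, Q=T, R=T, S=T, U=T}.
                  branch 2.1.2.1.2 (add T):
                    ○ open, literals {P=F, Q=T, R=T, T=T, U=T}.
              branch 2.1.2.2 (add Q):
                ○ open, literals {P=F, Q=T, R=T, U=T}.
      branch 2.2 (add ¬S):
        ¬(¬P ∧ ¬R): β-rule — branch into ¬¬P  //  ¬¬R.
          branch 2.2.1 (add ¬¬P):
            ¬¬((S ∨ T) ∨ Q): β-rule — branch into (S ∨ T)  //  Q.
              branch 2.2.1.1 (add (S ∨ T)):
                (S ∨ T): β-rule — branch into S  //  T.
                  branch 2.2.1.1.1 (add S):
                    × closes — contains both S and ¬S.
                  branch 2.2.1.1.2 (add T):
                    ○ open, literals {P=T, Q=T, S=F, T=T, U=T}.
              branch 2.2.1.2 (add Q):
                ○ open, literals {P=T, Q=T, S=F, U=T}.
          branch 2.2.2 (add ¬¬R):
            ¬¬((S ∨ T) ∨ Q): β-rule — branch into (S ∨ T)  //  Q.
              branch 2.2.2.1 (add (S ∨ T)):
                (S ∨ T): β-rule — branch into S  //  T.
                  branch 2.2.2.1.1 (add S):
                    × closes — contains both S and ¬S.
                  branch 2.2.2.1.2 (add T):
                    ○ open, literals {Q=T, R=T, S=F, T=T, U=T}.
              branch 2.2.2.2 (add Q):
                ○ open, literals {Q=T, R=T, S=F, U=T}.
5 branches closed, 9 open.
Each open branch fixes some atoms; the unmentioned ones are free. Counting distinct full assignments: branch {P=T, S=T, U=F} (Q, R, T) contributes 8 new; branch {P=T, Q=F, S=T} (R, T, U) contributes 4 new; branch {P=F, Q=T, R=T, S=T, U=T} (T) contributes 2 new; branch {P=F, Q=T, R=T, T=T, U=T} (S) contributes 1 new; branch {P=F, Q=T, R=T, U=T} (S, T) contributes 1 new; branch {P=T, Q=T, S=F, T=T, U=T} (R) contributes 2 new; branch {P=T, Q=T, S=F, U=T} (R, T) contributes 2 new; branch {Q=T, R=T, S=F, T=T, U=T} (P) contributes 0 new; branch {Q=T, R=T, S=F, U=T} (P, T) contributes 0 new. Total: 20.

20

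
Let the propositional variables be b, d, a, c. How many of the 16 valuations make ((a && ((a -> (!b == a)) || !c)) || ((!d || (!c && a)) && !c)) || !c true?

Initial set: {(((a && ((a -> (!b == a)) || !c)) || ((!d || (!c && a)) && !c)) || !c)}.
(((a && ((a -> (!b == a)) || !c)) || ((!d || (!c && a)) && !c)) || !c): β-rule — branch into ((a && ((a -> (!b == a)) || !c)) || ((!d || (!c && a)) && !c))  //  !c.
  branch 1 (add ((a && ((a -> (!b == a)) || !c)) || ((!d || (!c && a)) && !c))):
    ((a && ((a -> (!b == a)) || !c)) || ((!d || (!c && a)) && !c)): β-rule — branch into (a && ((a -> (!b == a)) || !c))  //  ((!d || (!c && a)) && !c).
      branch 1.1 (add (a && ((a -> (!b == a)) || !c))):
        (a && ((a -> (!b == a)) || !c)): α-rule — add a, ((a -> (!b == a)) || !c).
        ((a -> (!b == a)) || !c): β-rule — branch into (a -> (!b == a))  //  !c.
          branch 1.1.1 (add (a -> (!b == a))):
            (a -> (!b == a)): β-rule — branch into !a  //  (!b == a).
              branch 1.1.1.1 (add !a):
                × closes — contains both a and !a.
              branch 1.1.1.2 (add (!b == a)):
                (!b == a): β-rule — branch into !b, a  //  !!b, !a.
                  branch 1.1.1.2.1 (add !b, a):
                    ○ open, literals {a=1, b=0}.
                  branch 1.1.1.2.2 (add !!b, !a):
                    × closes — contains both a and !a.
          branch 1.1.2 (add !c):
            ○ open, literals {a=1, c=0}.
      branch 1.2 (add ((!d || (!c && a)) && !c)):
        ((!d || (!c && a)) && !c): α-rule — add (!d || (!c && a)), !c.
        (!d || (!c && a)): β-rule — branch into !d  //  (!c && a).
          branch 1.2.1 (add !d):
            ○ open, literals {c=0, d=0}.
          branch 1.2.2 (add (!c && a)):
            (!c && a): α-rule — add !c, a.
            ○ open, literals {a=1, c=0}.
  branch 2 (add !c):
    ○ open, literals {c=0}.
2 branches closed, 5 open.
Each open branch fixes some atoms; the unmentioned ones are free. Counting distinct full assignments: branch {a=1, b=0} (d, c) contributes 4 new; branch {a=1, c=0} (b, d) contributes 2 new; branch {c=0, d=0} (b, a) contributes 2 new; branch {a=1, c=0} (b, d) contributes 0 new; branch {c=0} (b, d, a) contributes 2 new. Total: 10.

10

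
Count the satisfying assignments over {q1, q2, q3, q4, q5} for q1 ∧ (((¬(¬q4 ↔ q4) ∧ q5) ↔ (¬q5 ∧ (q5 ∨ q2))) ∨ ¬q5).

Initial set: {T (q1 ∧ (((¬(¬q4 ↔ q4) ∧ q5) ↔ (¬q5 ∧ (q5 ∨ q2))) ∨ ¬q5))}.
T (q1 ∧ (((¬(¬q4 ↔ q4) ∧ q5) ↔ (¬q5 ∧ (q5 ∨ q2))) ∨ ¬q5)): α-rule — add T q1, T (((¬(¬q4 ↔ q4) ∧ q5) ↔ (¬q5 ∧ (q5 ∨ q2))) ∨ ¬q5).
T (((¬(¬q4 ↔ q4) ∧ q5) ↔ (¬q5 ∧ (q5 ∨ q2))) ∨ ¬q5): β-rule — branch into T ((¬(¬q4 ↔ q4) ∧ q5) ↔ (¬q5 ∧ (q5 ∨ q2)))  //  T ¬q5.
  branch 1 (add T ((¬(¬q4 ↔ q4) ∧ q5) ↔ (¬q5 ∧ (q5 ∨ q2)))):
    T ((¬(¬q4 ↔ q4) ∧ q5) ↔ (¬q5 ∧ (q5 ∨ q2))): β-rule — branch into T (¬(¬q4 ↔ q4) ∧ q5), T (¬q5 ∧ (q5 ∨ q2))  //  F (¬(¬q4 ↔ q4) ∧ q5), F (¬q5 ∧ (q5 ∨ q2)).
      branch 1.1 (add T (¬(¬q4 ↔ q4) ∧ q5), T (¬q5 ∧ (q5 ∨ q2))):
        T (¬(¬q4 ↔ q4) ∧ q5): α-rule — add T ¬(¬q4 ↔ q4), T q5.
        T (¬q5 ∧ (q5 ∨ q2)): α-rule — add T ¬q5, T (q5 ∨ q2).
        × closes — contains both q5 and ¬q5.
      branch 1.2 (add F (¬(¬q4 ↔ q4) ∧ q5), F (¬q5 ∧ (q5 ∨ q2))):
        F (¬(¬q4 ↔ q4) ∧ q5): β-rule — branch into F ¬(¬q4 ↔ q4)  //  F q5.
          branch 1.2.1 (add F ¬(¬q4 ↔ q4)):
            F (¬q5 ∧ (q5 ∨ q2)): β-rule — branch into F ¬q5  //  F (q5 ∨ q2).
              branch 1.2.1.1 (add F ¬q5):
                F ¬(¬q4 ↔ q4): β-rule — branch into T ¬q4, T q4  //  F ¬q4, F q4.
                  branch 1.2.1.1.1 (add T ¬q4, T q4):
                    × closes — contains both q4 and ¬q4.
                  branch 1.2.1.1.2 (add F ¬q4, F q4):
                    × closes — contains both q4 and ¬q4.
              branch 1.2.1.2 (add F (q5 ∨ q2)):
                F (q5 ∨ q2): α-rule — add F q5, F q2.
                F ¬(¬q4 ↔ q4): β-rule — branch into T ¬q4, T q4  //  F ¬q4, F q4.
                  branch 1.2.1.2.1 (add T ¬q4, T q4):
                    × closes — contains both q4 and ¬q4.
                  branch 1.2.1.2.2 (add F ¬q4, F q4):
                    × closes — contains both q4 and ¬q4.
          branch 1.2.2 (add F q5):
            F (¬q5 ∧ (q5 ∨ q2)): β-rule — branch into F ¬q5  //  F (q5 ∨ q2).
              branch 1.2.2.1 (add F ¬q5):
                × closes — contains both q5 and ¬q5.
              branch 1.2.2.2 (add F (q5 ∨ q2)):
                F (q5 ∨ q2): α-rule — add F q5, F q2.
                ○ open, literals {q1=T, q2=F, q5=F}.
  branch 2 (add T ¬q5):
    ○ open, literals {q1=T, q5=F}.
6 branches closed, 2 open.
Each open branch fixes some atoms; the unmentioned ones are free. Counting distinct full assignments: branch {q1=T, q2=F, q5=F} (q3, q4) contributes 4 new; branch {q1=T, q5=F} (q2, q3, q4) contributes 4 new. Total: 8.

8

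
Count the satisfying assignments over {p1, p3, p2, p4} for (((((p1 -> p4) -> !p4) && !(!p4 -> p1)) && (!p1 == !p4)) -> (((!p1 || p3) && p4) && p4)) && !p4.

4

Initial set: {((((((p1 -> p4) -> !p4) && !(!p4 -> p1)) && (!p1 == !p4)) -> (((!p1 || p3) && p4) && p4)) && !p4)}.
((((((p1 -> p4) -> !p4) && !(!p4 -> p1)) && (!p1 == !p4)) -> (((!p1 || p3) && p4) && p4)) && !p4): α-rule — add (((((p1 -> p4) -> !p4) && !(!p4 -> p1)) && (!p1 == !p4)) -> (((!p1 || p3) && p4) && p4)), !p4.
(((((p1 -> p4) -> !p4) && !(!p4 -> p1)) && (!p1 == !p4)) -> (((!p1 || p3) && p4) && p4)): β-rule — branch into !((((p1 -> p4) -> !p4) && !(!p4 -> p1)) && (!p1 == !p4))  //  (((!p1 || p3) && p4) && p4).
  branch 1 (add !((((p1 -> p4) -> !p4) && !(!p4 -> p1)) && (!p1 == !p4))):
    !((((p1 -> p4) -> !p4) && !(!p4 -> p1)) && (!p1 == !p4)): β-rule — branch into !(((p1 -> p4) -> !p4) && !(!p4 -> p1))  //  !(!p1 == !p4).
      branch 1.1 (add !(((p1 -> p4) -> !p4) && !(!p4 -> p1))):
        !(((p1 -> p4) -> !p4) && !(!p4 -> p1)): β-rule — branch into !((p1 -> p4) -> !p4)  //  !!(!p4 -> p1).
          branch 1.1.1 (add !((p1 -> p4) -> !p4)):
            !((p1 -> p4) -> !p4): α-rule — add (p1 -> p4), !!p4.
            × closes — contains both p4 and !p4.
          branch 1.1.2 (add !!(!p4 -> p1)):
            !!(!p4 -> p1): β-rule — branch into !!p4  //  p1.
              branch 1.1.2.1 (add !!p4):
                × closes — contains both p4 and !p4.
              branch 1.1.2.2 (add p1):
                ○ open, literals {p1=1, p4=0}.
      branch 1.2 (add !(!p1 == !p4)):
        !(!p1 == !p4): β-rule — branch into !p1, !!p4  //  !!p1, !p4.
          branch 1.2.1 (add !p1, !!p4):
            × closes — contains both p4 and !p4.
          branch 1.2.2 (add !!p1, !p4):
            ○ open, literals {p1=1, p4=0}.
  branch 2 (add (((!p1 || p3) && p4) && p4)):
    (((!p1 || p3) && p4) && p4): α-rule — add ((!p1 || p3) && p4), p4.
    × closes — contains both p4 and !p4.
4 branches closed, 2 open.
Each open branch fixes some atoms; the unmentioned ones are free. Counting distinct full assignments: branch {p1=1, p4=0} (p3, p2) contributes 4 new; branch {p1=1, p4=0} (p3, p2) contributes 0 new. Total: 4.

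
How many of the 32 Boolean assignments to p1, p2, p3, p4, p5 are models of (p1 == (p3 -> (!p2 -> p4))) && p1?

Initial set: {((p1 == (p3 -> (!p2 -> p4))) && p1)}.
((p1 == (p3 -> (!p2 -> p4))) && p1): α-rule — add (p1 == (p3 -> (!p2 -> p4))), p1.
(p1 == (p3 -> (!p2 -> p4))): β-rule — branch into p1, (p3 -> (!p2 -> p4))  //  !p1, !(p3 -> (!p2 -> p4)).
  branch 1 (add p1, (p3 -> (!p2 -> p4))):
    (p3 -> (!p2 -> p4)): β-rule — branch into !p3  //  (!p2 -> p4).
      branch 1.1 (add !p3):
        ○ open, literals {p1=T, p3=F}.
      branch 1.2 (add (!p2 -> p4)):
        (!p2 -> p4): β-rule — branch into !!p2  //  p4.
          branch 1.2.1 (add !!p2):
            ○ open, literals {p1=T, p2=T}.
          branch 1.2.2 (add p4):
            ○ open, literals {p1=T, p4=T}.
  branch 2 (add !p1, !(p3 -> (!p2 -> p4))):
    × closes — contains both p1 and !p1.
1 branch closed, 3 open.
Each open branch fixes some atoms; the unmentioned ones are free. Counting distinct full assignments: branch {p1=T, p3=F} (p2, p4, p5) contributes 8 new; branch {p1=T, p2=T} (p3, p4, p5) contributes 4 new; branch {p1=T, p4=T} (p2, p3, p5) contributes 2 new. Total: 14.

14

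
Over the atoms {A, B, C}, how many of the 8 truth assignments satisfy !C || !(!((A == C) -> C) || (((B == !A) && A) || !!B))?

5

Initial set: {(!C || !(!((A == C) -> C) || (((B == !A) && A) || !!B)))}.
(!C || !(!((A == C) -> C) || (((B == !A) && A) || !!B))): β-rule — branch into !C  //  !(!((A == C) -> C) || (((B == !A) && A) || !!B)).
  branch 1 (add !C):
    ○ open, literals {C=F}.
  branch 2 (add !(!((A == C) -> C) || (((B == !A) && A) || !!B))):
    !(!((A == C) -> C) || (((B == !A) && A) || !!B)): α-rule — add !!((A == C) -> C), !(((B == !A) && A) || !!B).
    !(((B == !A) && A) || !!B): α-rule — add !((B == !A) && A), !!!B.
    !!!B: drop double negation, giving !B.
    !!((A == C) -> C): β-rule — branch into !(A == C)  //  C.
      branch 2.1 (add !(A == C)):
        !((B == !A) && A): β-rule — branch into !(B == !A)  //  !A.
          branch 2.1.1 (add !(B == !A)):
            !(A == C): β-rule — branch into A, !C  //  !A, C.
              branch 2.1.1.1 (add A, !C):
                !(B == !A): β-rule — branch into B, !!A  //  !B, !A.
                  branch 2.1.1.1.1 (add B, !!A):
                    × closes — contains both B and !B.
                  branch 2.1.1.1.2 (add !B, !A):
                    × closes — contains both A and !A.
              branch 2.1.1.2 (add !A, C):
                !(B == !A): β-rule — branch into B, !!A  //  !B, !A.
                  branch 2.1.1.2.1 (add B, !!A):
                    × closes — contains both B and !B.
                  branch 2.1.1.2.2 (add !B, !A):
                    ○ open, literals {A=F, B=F, C=T}.
          branch 2.1.2 (add !A):
            !(A == C): β-rule — branch into A, !C  //  !A, C.
              branch 2.1.2.1 (add A, !C):
                × closes — contains both A and !A.
              branch 2.1.2.2 (add !A, C):
                ○ open, literals {A=F, B=F, C=T}.
      branch 2.2 (add C):
        !((B == !A) && A): β-rule — branch into !(B == !A)  //  !A.
          branch 2.2.1 (add !(B == !A)):
            !(B == !A): β-rule — branch into B, !!A  //  !B, !A.
              branch 2.2.1.1 (add B, !!A):
                × closes — contains both B and !B.
              branch 2.2.1.2 (add !B, !A):
                ○ open, literals {A=F, B=F, C=T}.
          branch 2.2.2 (add !A):
            ○ open, literals {A=F, B=F, C=T}.
5 branches closed, 5 open.
Each open branch fixes some atoms; the unmentioned ones are free. Counting distinct full assignments: branch {C=F} (A, B) contributes 4 new; branch {A=F, B=F, C=T} (none free) contributes 1 new; branch {A=F, B=F, C=T} (none free) contributes 0 new; branch {A=F, B=F, C=T} (none free) contributes 0 new; branch {A=F, B=F, C=T} (none free) contributes 0 new. Total: 5.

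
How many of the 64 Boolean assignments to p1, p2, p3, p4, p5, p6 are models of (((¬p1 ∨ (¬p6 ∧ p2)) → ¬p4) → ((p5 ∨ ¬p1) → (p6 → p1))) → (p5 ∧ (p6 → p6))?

Initial set: {((((¬p1 ∨ (¬p6 ∧ p2)) → ¬p4) → ((p5 ∨ ¬p1) → (p6 → p1))) → (p5 ∧ (p6 → p6)))}.
((((¬p1 ∨ (¬p6 ∧ p2)) → ¬p4) → ((p5 ∨ ¬p1) → (p6 → p1))) → (p5 ∧ (p6 → p6))): β-rule — branch into ¬(((¬p1 ∨ (¬p6 ∧ p2)) → ¬p4) → ((p5 ∨ ¬p1) → (p6 → p1)))  //  (p5 ∧ (p6 → p6)).
  branch 1 (add ¬(((¬p1 ∨ (¬p6 ∧ p2)) → ¬p4) → ((p5 ∨ ¬p1) → (p6 → p1)))):
    ¬(((¬p1 ∨ (¬p6 ∧ p2)) → ¬p4) → ((p5 ∨ ¬p1) → (p6 → p1))): α-rule — add ((¬p1 ∨ (¬p6 ∧ p2)) → ¬p4), ¬((p5 ∨ ¬p1) → (p6 → p1)).
    ¬((p5 ∨ ¬p1) → (p6 → p1)): α-rule — add (p5 ∨ ¬p1), ¬(p6 → p1).
    ¬(p6 → p1): α-rule — add p6, ¬p1.
    ((¬p1 ∨ (¬p6 ∧ p2)) → ¬p4): β-rule — branch into ¬(¬p1 ∨ (¬p6 ∧ p2))  //  ¬p4.
      branch 1.1 (add ¬(¬p1 ∨ (¬p6 ∧ p2))):
        ¬(¬p1 ∨ (¬p6 ∧ p2)): α-rule — add ¬¬p1, ¬(¬p6 ∧ p2).
        × closes — contains both p1 and ¬p1.
      branch 1.2 (add ¬p4):
        (p5 ∨ ¬p1): β-rule — branch into p5  //  ¬p1.
          branch 1.2.1 (add p5):
            ○ open, literals {p1=0, p4=0, p5=1, p6=1}.
          branch 1.2.2 (add ¬p1):
            ○ open, literals {p1=0, p4=0, p6=1}.
  branch 2 (add (p5 ∧ (p6 → p6))):
    (p5 ∧ (p6 → p6)): α-rule — add p5, (p6 → p6).
    (p6 → p6): β-rule — branch into ¬p6  //  p6.
      branch 2.1 (add ¬p6):
        ○ open, literals {p5=1, p6=0}.
      branch 2.2 (add p6):
        ○ open, literals {p5=1, p6=1}.
1 branch closed, 4 open.
Each open branch fixes some atoms; the unmentioned ones are free. Counting distinct full assignments: branch {p1=0, p4=0, p5=1, p6=1} (p2, p3) contributes 4 new; branch {p1=0, p4=0, p6=1} (p2, p3, p5) contributes 4 new; branch {p5=1, p6=0} (p1, p2, p3, p4) contributes 16 new; branch {p5=1, p6=1} (p1, p2, p3, p4) contributes 12 new. Total: 36.

36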